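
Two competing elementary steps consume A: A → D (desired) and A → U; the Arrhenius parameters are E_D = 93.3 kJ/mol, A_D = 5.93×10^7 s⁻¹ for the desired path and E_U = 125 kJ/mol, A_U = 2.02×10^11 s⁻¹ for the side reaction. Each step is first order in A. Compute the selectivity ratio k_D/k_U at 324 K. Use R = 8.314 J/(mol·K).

Since both paths have the same order in A, the concentration cancels and S_{D/U} = k_D/k_U = (A_D/A_U)·exp[(E_U−E_D)/(RT)].
(E_U−E_D)/(RT) = (125−93.3)×10³/(8.314×324) = 31700/2694 = 11.77.
k_D/k_U = (5.93×10^7/2.02×10^11)·exp(11.77) = 2.936×10^-4 × 1.291×10^5 = 37.9.
Since E_D < E_U, lowering the temperature improves selectivity toward D.

37.9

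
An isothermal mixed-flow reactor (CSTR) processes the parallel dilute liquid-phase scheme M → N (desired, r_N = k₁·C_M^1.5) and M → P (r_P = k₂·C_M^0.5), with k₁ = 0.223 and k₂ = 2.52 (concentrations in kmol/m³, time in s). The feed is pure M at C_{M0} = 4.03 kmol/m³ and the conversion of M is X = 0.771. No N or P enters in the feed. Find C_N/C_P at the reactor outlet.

Exit C_M = C_{M0}(1−X) = 4.03×0.229 = 0.9229 kmol/m³.
A CSTR operates uniformly at the exit composition, giving r_N = 0.1977 and r_P = 2.421 (each k·C_M^n at C_M = 0.9229).
Overall selectivity = C_N/C_P = r_Nτ/(r_Pτ) = r_N/r_P = 0.0817.

0.0817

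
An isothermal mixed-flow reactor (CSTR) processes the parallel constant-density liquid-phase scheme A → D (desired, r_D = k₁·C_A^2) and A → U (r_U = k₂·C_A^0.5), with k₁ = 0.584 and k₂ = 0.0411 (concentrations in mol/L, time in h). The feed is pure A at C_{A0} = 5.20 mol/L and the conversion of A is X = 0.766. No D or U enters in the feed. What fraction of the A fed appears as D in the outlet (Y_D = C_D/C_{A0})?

0.728

Exit C_A = C_{A0}(1−X) = 5.20×0.234 = 1.217 mol/L.
A CSTR operates uniformly at the exit composition, giving r_D = 0.8647 and r_U = 0.04534 (each k·C_A^n at C_A = 1.217).
Fraction of consumed A going to D: r_D/(r_D+r_U) = 0.9502.
C_D = 0.9502·C_{A0}·X = 0.9502×5.20×0.766 = 3.78 mol/L; Y_D = C_D/C_{A0} = 0.728.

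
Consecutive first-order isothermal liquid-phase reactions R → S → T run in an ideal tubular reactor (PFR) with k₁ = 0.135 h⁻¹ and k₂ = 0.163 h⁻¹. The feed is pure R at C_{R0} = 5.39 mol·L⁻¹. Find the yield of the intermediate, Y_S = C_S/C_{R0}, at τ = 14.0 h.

Solving the coupled first-order balances gives C_S(τ) = [k₁/(k₂−k₁)]·C_{R0}·(e^(−k₁τ) − e^(−k₂τ)).
e^(−k₁τ) = e^(−0.135×14.0) = e^(−1.890) = 0.1511; e^(−k₂τ) = e^(−2.282) = 0.1021.
C_S = 0.135×5.39/(0.163−0.135) × (0.1511−0.1021) = 25.99×0.04899 = 1.273 mol·L⁻¹.
Y_S = C_S/C_{R0} = 1.273/5.39 = 0.236.

0.236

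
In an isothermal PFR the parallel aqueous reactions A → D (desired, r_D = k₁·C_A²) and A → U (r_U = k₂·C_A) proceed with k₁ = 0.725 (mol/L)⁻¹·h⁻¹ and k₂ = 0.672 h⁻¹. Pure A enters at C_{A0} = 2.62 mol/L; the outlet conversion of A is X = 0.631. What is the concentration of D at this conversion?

C_A = C_{A0}(1−X) = 0.9668 mol/L.
Along a PFR/batch, dC_U/dC_A = −r_U/(r_D+r_U) = −k₂/(k₂+k₁·C_A).
Integrating from C_{A0} to C_A: C_U = (0.672/0.725)·ln[(0.672+0.725·2.62)/(0.672+0.725·0.967)] = 0.9269·ln(2.571/1.373) = 0.5817 mol/L.
Then C_D = (C_{A0}−C_A) − C_U = 1.653 − 0.5817 = 1.072 mol/L.

1.07 mol/L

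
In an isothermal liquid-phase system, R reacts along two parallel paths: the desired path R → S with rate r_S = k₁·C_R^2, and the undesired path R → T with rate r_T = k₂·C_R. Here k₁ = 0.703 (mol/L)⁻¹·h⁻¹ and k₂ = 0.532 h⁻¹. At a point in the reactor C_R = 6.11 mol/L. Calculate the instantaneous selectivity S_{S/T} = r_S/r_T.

S_{S/T} = r_S/r_T = (k₁·C_R^2)/(k₂·C_R) = (k₁/k₂)·C_R.
= (0.703×6.110^2) / (0.532×6.110) = 26.24/3.251 = 8.07.
Since the desired path is higher order in R, keeping C_R high (PFR or concentrated feed) favours S.

8.07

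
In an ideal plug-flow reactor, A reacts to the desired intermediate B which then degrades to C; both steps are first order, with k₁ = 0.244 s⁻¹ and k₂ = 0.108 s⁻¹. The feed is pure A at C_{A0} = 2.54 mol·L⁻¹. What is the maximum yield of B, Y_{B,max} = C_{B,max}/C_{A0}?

At the optimum, C_{B,max}/C_{A0} = (k₁/k₂)^[k₂/(k₂−k₁)].
= (0.244/0.108)^(0.108/(0.108−0.244)) = (2.259)^(-0.7941) = 0.5235.

0.523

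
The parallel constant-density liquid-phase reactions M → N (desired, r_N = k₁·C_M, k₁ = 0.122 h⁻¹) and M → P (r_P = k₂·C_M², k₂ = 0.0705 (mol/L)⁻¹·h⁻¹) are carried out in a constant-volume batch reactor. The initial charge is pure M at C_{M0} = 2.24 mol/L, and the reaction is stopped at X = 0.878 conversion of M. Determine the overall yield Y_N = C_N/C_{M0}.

C_M = C_{M0}(1−X) = 0.2733 mol/L.
Along a PFR/batch, dC_N/dC_M = −r_N/(r_N+r_P) = −k₁/(k₁+k₂·C_M).
Integrating from C_{M0} to C_M: C_N = (0.122/0.0705)·ln[(0.122+0.0705·2.24)/(0.122+0.0705·0.273)] = 1.730·ln(0.2799/0.1413) = 1.183 mol/L.
Y_N = C_N/C_{M0} = 1.183/2.24 = 0.528.

0.528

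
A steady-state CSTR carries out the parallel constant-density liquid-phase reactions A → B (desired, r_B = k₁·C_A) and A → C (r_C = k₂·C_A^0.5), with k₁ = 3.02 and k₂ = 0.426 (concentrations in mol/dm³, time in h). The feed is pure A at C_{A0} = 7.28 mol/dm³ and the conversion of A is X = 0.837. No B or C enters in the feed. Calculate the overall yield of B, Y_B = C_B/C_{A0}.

0.741

Exit C_A = C_{A0}(1−X) = 7.28×0.163 = 1.187 mol/dm³.
A CSTR operates uniformly at the exit composition, giving r_B = 3.584 and r_C = 0.4641 (each k·C_A^n at C_A = 1.187).
Fraction of consumed A going to B: r_B/(r_B+r_C) = 0.8854.
C_B = 0.8854·C_{A0}·X = 0.8854×7.28×0.837 = 5.39 mol/dm³; Y_B = C_B/C_{A0} = 0.741.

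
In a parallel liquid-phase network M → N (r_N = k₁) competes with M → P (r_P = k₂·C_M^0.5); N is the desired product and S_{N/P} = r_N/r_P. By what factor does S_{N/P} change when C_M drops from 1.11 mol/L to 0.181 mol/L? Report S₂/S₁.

S_{N/P} = (k₁/k₂)·C_M^-0.5, so S₂/S₁ = (C_{M,2}/C_{M,1})^-0.5.
= (0.181/1.11)^(-0.5) = (0.1631)^(-0.5) = 2.48.
Selectivity toward N rises as C_M falls — low-concentration operation is favoured.

2.48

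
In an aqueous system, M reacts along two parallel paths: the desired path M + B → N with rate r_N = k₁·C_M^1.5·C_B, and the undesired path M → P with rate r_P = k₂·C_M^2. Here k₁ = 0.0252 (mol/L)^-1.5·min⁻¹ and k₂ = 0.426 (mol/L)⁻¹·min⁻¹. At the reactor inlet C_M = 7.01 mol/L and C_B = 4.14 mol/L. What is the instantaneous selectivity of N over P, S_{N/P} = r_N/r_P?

0.0925

S_{N/P} = r_N/r_P = (k₁·C_M^1.5·C_B)/(k₂·C_M^2) = (k₁/k₂)·C_M^-0.5·C_B.
= (0.0252×7.010^1.5×4.140) / (0.426×7.010^2) = 1.936/20.93 = 0.0925.
The undesired path is higher order in M, so low C_M (CSTR or dilute feed) favours N.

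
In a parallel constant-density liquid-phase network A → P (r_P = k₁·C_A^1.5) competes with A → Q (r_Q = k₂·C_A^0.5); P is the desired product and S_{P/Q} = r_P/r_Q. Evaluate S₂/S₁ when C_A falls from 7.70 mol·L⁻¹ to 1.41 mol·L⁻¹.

S_{P/Q} = (k₁/k₂)·C_A, so S₂/S₁ = (C_{A,2}/C_{A,1}).
= 1.41/7.70 = 0.183.
Selectivity toward P falls as C_A falls — high-concentration operation is favoured.

0.183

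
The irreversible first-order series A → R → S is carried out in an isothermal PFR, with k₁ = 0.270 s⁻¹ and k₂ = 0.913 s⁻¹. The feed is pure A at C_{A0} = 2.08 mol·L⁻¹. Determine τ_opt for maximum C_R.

1.89 s

Setting dC_R/dτ = 0 gives τ_opt = ln(k₂/k₁)/(k₂−k₁).
= ln(0.913/0.270)/(0.913−0.270) = ln(3.381)/0.6430 = 1.218/0.6430 = 1.89 s.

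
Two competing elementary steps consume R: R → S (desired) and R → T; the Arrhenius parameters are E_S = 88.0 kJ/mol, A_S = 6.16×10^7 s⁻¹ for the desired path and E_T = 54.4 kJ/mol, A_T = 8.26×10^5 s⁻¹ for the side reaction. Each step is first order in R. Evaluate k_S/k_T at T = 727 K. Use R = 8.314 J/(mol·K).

0.287

k_S/k_T = (A_S/A_T)·exp[−(E_S−E_T)/(RT)] = (A_S/A_T)·exp[(E_T−E_S)/(RT)].
(E_T−E_S)/(RT) = (54.4−88.0)×10³/(8.314×727) = -33600/6044 = -5.559.
k_S/k_T = (6.16×10^7/8.26×10^5)·exp(-5.559) = 74.58 × 0.003853 = 0.287.
Since E_S > E_T, raising the temperature improves selectivity toward S.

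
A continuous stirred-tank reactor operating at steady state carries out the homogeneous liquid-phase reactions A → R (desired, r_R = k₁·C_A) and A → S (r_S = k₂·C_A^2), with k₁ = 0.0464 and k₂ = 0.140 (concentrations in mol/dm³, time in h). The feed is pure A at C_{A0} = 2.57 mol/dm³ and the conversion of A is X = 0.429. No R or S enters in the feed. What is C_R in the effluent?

0.203 mol/dm³

Exit C_A = C_{A0}(1−X) = 2.57×0.571 = 1.467 mol/dm³.
Rates in a CSTR are evaluated at the outlet concentration: r_R = 0.0464×1.467 = 0.06809, r_S = 0.140×1.467^2 = 0.3015.
Fraction of consumed A going to R: r_R/(r_R+r_S) = 0.1842.
C_R = 0.1842·C_{A0}·X = 0.1842×2.57×0.429 = 0.203 mol/dm³.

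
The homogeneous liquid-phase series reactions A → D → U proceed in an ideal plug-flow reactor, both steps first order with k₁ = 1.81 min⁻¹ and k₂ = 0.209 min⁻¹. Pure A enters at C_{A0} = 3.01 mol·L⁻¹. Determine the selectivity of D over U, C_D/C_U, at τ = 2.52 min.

1.97

For first-order series with pure A initially, C_D(τ) = k₁C_{A0}/(k₂−k₁)·(e^(−k₁τ) − e^(−k₂τ)).
e^(−k₁τ) = e^(−1.81×2.52) = e^(−4.561) = 0.01045; e^(−k₂τ) = e^(−0.5267) = 0.5906.
C_D = 1.81×3.01/(0.209−1.81) × (0.01045−0.5906) = (-3.403)×(-0.5801) = 1.974 mol·L⁻¹.
C_A = C_{A0}e^(−k₁τ) = 0.03145 mol·L⁻¹, so C_U = C_{A0}−C_A−C_D = 1.004 mol·L⁻¹; C_D/C_U = 1.97.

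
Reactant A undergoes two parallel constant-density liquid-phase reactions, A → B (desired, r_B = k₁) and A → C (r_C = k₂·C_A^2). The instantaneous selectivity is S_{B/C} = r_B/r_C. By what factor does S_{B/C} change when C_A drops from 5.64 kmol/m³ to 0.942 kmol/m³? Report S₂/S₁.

S_{B/C} = (k₁/k₂)·C_A^-2, so S₂/S₁ = (C_{A,2}/C_{A,1})^-2.
= (0.942/5.64)^(-2) = (0.1670)^(-2) = 35.8.
Selectivity toward B rises as C_A falls — low-concentration operation is favoured.

35.8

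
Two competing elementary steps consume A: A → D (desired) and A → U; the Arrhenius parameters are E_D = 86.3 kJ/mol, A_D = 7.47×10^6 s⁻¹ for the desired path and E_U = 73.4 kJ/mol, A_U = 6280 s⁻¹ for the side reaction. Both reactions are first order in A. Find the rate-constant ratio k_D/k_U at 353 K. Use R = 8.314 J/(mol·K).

With equal orders, S_{D/U} = k_D/k_U = (A_D/A_U)·exp[(E_U−E_D)/(RT)].
(E_U−E_D)/(RT) = (73.4−86.3)×10³/(8.314×353) = -12900/2935 = -4.395.
k_D/k_U = (7.47×10^6/6280)·exp(-4.395) = 1189 × 0.01233 = 14.7.
Since E_D > E_U, raising the temperature improves selectivity toward D.

14.7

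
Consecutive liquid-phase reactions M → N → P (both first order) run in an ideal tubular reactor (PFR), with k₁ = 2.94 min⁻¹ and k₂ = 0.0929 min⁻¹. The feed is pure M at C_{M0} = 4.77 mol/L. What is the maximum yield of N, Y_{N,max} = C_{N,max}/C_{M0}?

0.893

At the optimum, C_{N,max}/C_{M0} = (k₁/k₂)^[k₂/(k₂−k₁)].
= (2.94/0.0929)^(0.0929/(0.0929−2.94)) = (31.65)^(-0.03263) = 0.8934.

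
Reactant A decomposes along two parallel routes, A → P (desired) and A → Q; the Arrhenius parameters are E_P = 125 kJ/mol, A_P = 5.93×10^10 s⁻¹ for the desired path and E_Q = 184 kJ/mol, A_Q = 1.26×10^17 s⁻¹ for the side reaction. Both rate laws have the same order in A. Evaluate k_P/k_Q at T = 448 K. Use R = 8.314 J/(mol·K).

With equal orders, S_{P/Q} = k_P/k_Q = (A_P/A_Q)·exp[(E_Q−E_P)/(RT)].
(E_Q−E_P)/(RT) = (184−125)×10³/(8.314×448) = 59000/3725 = 15.84.
k_P/k_Q = (5.93×10^10/1.26×10^17)·exp(15.84) = 4.706×10^-7 × 7.575×10^6 = 3.56.
Since E_P < E_Q, lowering the temperature improves selectivity toward P.

3.56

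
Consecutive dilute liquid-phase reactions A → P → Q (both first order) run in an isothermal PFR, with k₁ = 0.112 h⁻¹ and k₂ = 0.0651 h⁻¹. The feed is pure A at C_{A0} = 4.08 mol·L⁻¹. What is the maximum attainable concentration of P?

1.92 mol·L⁻¹

Evaluating C_P at τ_opt = ln(k₂/k₁)/(k₂−k₁) gives C_{P,max}/C_{A0} = (k₁/k₂)^[k₂/(k₂−k₁)].
= (0.112/0.0651)^(0.0651/(0.0651−0.112)) = (1.720)^(-1.388) = 0.4709.
C_{P,max} = 0.4709×4.08 = 1.92 mol·L⁻¹.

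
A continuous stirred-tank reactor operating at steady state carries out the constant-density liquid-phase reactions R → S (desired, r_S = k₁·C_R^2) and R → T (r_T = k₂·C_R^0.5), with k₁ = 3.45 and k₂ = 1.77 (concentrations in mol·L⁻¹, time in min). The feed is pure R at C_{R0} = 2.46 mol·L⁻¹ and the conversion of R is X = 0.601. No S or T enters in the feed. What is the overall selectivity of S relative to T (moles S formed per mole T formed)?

Exit C_R = C_{R0}(1−X) = 2.46×0.399 = 0.9815 mol·L⁻¹.
Rates in a CSTR are evaluated at the outlet concentration: r_S = 3.45×0.9815^2 = 3.324, r_T = 1.77×0.9815^0.5 = 1.754.
Overall selectivity = C_S/C_T = r_Sτ/(r_Tτ) = r_S/r_T = 1.90.

1.90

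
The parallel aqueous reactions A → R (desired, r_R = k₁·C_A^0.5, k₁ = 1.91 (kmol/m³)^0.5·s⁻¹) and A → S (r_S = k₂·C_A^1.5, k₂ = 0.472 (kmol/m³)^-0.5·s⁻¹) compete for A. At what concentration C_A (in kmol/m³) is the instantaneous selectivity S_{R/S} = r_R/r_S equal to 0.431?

9.39 kmol/m³

S_{R/S} = (k₁/k₂)·C_A⁻¹ ⇒ C_A = (S·k₂/k₁)^(-1).
= (0.431×0.472/1.91)^(-1) = (0.1065)^(-1) = 9.39 kmol/m³.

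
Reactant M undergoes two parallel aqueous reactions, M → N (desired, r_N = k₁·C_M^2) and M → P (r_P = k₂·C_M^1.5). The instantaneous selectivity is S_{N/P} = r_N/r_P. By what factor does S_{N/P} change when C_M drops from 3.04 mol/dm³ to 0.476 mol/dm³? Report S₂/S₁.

0.396

S_{N/P} = (k₁/k₂)·C_M^0.5, so S₂/S₁ = (C_{M,2}/C_{M,1})^0.5.
= (0.476/3.04)^0.5 = (0.1566)^0.5 = 0.396.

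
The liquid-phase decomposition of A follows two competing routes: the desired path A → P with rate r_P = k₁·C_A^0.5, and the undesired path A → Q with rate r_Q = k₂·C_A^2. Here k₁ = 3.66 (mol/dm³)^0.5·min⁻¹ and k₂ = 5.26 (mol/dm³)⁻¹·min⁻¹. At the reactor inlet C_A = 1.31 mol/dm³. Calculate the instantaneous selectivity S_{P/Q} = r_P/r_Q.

0.464

S_{P/Q} = r_P/r_Q = (k₁·C_A^0.5)/(k₂·C_A^2) = (k₁/k₂)·C_A^-1.5.
= (3.66×1.310^0.5) / (5.26×1.310^2) = 4.189/9.027 = 0.464.
The undesired path is higher order in A, so low C_A (CSTR or dilute feed) favours P.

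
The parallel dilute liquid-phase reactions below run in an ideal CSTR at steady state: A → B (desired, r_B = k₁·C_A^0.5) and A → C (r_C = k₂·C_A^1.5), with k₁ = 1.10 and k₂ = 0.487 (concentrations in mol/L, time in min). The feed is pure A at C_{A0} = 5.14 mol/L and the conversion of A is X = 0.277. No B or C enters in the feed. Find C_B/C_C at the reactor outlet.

Exit C_A = C_{A0}(1−X) = 5.14×0.723 = 3.716 mol/L.
A CSTR operates uniformly at the exit composition, giving r_B = 2.121 and r_C = 3.489 (each k·C_A^n at C_A = 3.716).
Overall selectivity = C_B/C_C = r_Bτ/(r_Cτ) = r_B/r_C = 0.608.

0.608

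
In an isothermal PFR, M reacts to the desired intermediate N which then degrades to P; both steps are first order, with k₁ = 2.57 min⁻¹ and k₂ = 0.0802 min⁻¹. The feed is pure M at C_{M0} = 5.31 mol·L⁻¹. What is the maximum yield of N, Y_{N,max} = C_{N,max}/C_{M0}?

0.894

For a first-order series the maximum intermediate yield is C_{N,max}/C_{M0} = (k₁/k₂)^[k₂/(k₂−k₁)].
= (2.57/0.0802)^(0.0802/(0.0802−2.57)) = (32.04)^(-0.03221) = 0.8943.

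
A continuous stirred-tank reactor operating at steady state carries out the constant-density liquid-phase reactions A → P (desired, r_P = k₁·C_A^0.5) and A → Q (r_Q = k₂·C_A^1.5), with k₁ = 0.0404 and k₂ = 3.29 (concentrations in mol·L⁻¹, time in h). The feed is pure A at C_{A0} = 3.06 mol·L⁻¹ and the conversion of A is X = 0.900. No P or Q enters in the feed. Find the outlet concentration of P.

0.106 mol·L⁻¹

Exit C_A = C_{A0}(1−X) = 3.06×0.100 = 0.3060 mol·L⁻¹.
Rates in a CSTR are evaluated at the outlet concentration: r_P = 0.0404×0.3060^0.5 = 0.02235, r_Q = 3.29×0.3060^1.5 = 0.5569.
Fraction of consumed A going to P: r_P/(r_P+r_Q) = 0.03858.
C_P = 0.03858·C_{A0}·X = 0.03858×3.06×0.900 = 0.106 mol·L⁻¹.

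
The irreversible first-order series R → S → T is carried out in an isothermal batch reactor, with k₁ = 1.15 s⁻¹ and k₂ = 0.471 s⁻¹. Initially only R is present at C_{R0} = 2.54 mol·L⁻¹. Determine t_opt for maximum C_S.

1.31 s

The intermediate peaks when r₁ = r₂, i.e. k₁e^(−k₁t) = k₂e^(−k₂t), giving t_opt = ln(k₂/k₁)/(k₂−k₁).
= ln(0.471/1.15)/(0.471−1.15) = ln(0.4096)/-0.6790 = -0.8927/-0.6790 = 1.31 s.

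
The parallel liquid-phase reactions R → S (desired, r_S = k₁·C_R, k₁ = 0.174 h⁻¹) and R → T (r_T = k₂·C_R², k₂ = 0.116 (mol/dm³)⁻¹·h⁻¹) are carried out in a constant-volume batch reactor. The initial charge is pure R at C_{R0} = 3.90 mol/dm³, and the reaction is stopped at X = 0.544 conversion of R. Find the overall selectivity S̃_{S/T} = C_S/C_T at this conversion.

0.545

C_R = C_{R0}(1−X) = 1.778 mol/dm³.
Along a PFR/batch, dC_S/dC_R = −r_S/(r_S+r_T) = −k₁/(k₁+k₂·C_R).
Integrating from C_{R0} to C_R: C_S = (0.174/0.116)·ln[(0.174+0.116·3.90)/(0.174+0.116·1.78)] = 1.500·ln(0.6264/0.3803) = 0.7486 mol/dm³.
C_T = (C_{R0}−C_R)−C_S = 1.373 mol/dm³; S̃_{S/T} = 0.7486/1.373 = 0.545.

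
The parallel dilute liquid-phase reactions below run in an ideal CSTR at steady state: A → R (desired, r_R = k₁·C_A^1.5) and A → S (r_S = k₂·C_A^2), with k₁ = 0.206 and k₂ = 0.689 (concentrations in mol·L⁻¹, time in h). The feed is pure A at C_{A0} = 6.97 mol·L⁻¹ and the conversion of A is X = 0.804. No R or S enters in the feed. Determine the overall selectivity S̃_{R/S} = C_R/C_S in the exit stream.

0.256

Exit C_A = C_{A0}(1−X) = 6.97×0.196 = 1.366 mol·L⁻¹.
Rates in a CSTR are evaluated at the outlet concentration: r_R = 0.206×1.366^1.5 = 0.3289, r_S = 0.689×1.366^2 = 1.286.
Overall selectivity = C_R/C_S = r_Rτ/(r_Sτ) = r_R/r_S = 0.256.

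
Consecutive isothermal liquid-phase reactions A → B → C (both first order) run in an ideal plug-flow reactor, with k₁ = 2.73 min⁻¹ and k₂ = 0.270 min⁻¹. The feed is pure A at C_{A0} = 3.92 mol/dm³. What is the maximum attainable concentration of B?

3.04 mol/dm³

At the optimum, C_{B,max}/C_{A0} = (k₁/k₂)^[k₂/(k₂−k₁)].
= (2.73/0.270)^(0.270/(0.270−2.73)) = (10.11)^(-0.1098) = 0.7757.
C_{B,max} = 0.7757×3.92 = 3.04 mol/dm³.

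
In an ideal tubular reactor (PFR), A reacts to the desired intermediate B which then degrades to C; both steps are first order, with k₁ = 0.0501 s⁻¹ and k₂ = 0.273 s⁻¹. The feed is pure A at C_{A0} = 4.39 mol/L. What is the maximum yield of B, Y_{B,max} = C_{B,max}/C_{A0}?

At the optimum, C_{B,max}/C_{A0} = (k₁/k₂)^[k₂/(k₂−k₁)].
= (0.0501/0.273)^(0.273/(0.273−0.0501)) = (0.1835)^(1.225) = 0.1254.

0.125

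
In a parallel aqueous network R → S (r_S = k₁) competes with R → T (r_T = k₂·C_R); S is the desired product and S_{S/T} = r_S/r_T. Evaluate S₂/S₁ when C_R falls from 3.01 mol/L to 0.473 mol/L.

S_{S/T} = (k₁/k₂)·C_R⁻¹, so S₂/S₁ = (C_{R,2}/C_{R,1})⁻¹.
= 3.01/0.473 = 6.36.

6.36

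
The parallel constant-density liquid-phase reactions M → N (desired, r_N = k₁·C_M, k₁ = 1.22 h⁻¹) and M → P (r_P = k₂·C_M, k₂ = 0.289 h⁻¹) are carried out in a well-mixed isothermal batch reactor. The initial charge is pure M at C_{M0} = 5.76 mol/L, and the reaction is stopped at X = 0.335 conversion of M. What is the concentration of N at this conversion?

C_M = C_{M0}(1−X) = 3.830 mol/L.
Both paths are first order in M, so the instantaneous fraction to N is constant: dC_N/d(−C_M) = k₁/(k₁+k₂) = 0.8085.
C_N = 0.8085·(C_{M0}−C_M) = 0.8085×1.930 = 1.56 mol/L.

1.56 mol/L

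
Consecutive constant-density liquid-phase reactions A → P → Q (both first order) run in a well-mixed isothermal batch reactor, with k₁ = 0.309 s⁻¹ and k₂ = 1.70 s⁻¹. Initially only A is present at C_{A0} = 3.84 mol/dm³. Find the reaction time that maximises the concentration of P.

1.23 s

Setting dC_P/dt = 0 gives t_opt = ln(k₂/k₁)/(k₂−k₁).
= ln(1.70/0.309)/(1.70−0.309) = ln(5.502)/1.391 = 1.705/1.391 = 1.23 s.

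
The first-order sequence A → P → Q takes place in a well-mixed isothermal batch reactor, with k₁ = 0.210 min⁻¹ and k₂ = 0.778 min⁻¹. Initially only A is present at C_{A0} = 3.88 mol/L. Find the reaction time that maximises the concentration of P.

For first-order series the maximum of C_P occurs at t_opt = ln(k₂/k₁)/(k₂−k₁).
= ln(0.778/0.210)/(0.778−0.210) = ln(3.705)/0.5680 = 1.310/0.5680 = 2.31 min.

2.31 min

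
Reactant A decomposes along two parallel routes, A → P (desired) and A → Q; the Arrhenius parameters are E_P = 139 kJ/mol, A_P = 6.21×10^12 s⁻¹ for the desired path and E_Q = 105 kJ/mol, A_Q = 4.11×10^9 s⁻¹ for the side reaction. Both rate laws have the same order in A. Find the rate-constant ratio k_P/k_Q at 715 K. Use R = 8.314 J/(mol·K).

Since both paths have the same order in A, the concentration cancels and S_{P/Q} = k_P/k_Q = (A_P/A_Q)·exp[(E_Q−E_P)/(RT)].
(E_Q−E_P)/(RT) = (105−139)×10³/(8.314×715) = -34000/5945 = -5.720.
k_P/k_Q = (6.21×10^12/4.11×10^9)·exp(-5.720) = 1511 × 0.003281 = 4.96.
Since E_P > E_Q, raising the temperature improves selectivity toward P.

4.96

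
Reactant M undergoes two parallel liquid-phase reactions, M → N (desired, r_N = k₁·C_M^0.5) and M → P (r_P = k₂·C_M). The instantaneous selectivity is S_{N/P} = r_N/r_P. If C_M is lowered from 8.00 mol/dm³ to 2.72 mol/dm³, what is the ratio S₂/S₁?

1.71

S_{N/P} = (k₁/k₂)·C_M^-0.5, so S₂/S₁ = (C_{M,2}/C_{M,1})^-0.5.
= (2.72/8.00)^(-0.5) = (0.3400)^(-0.5) = 1.71.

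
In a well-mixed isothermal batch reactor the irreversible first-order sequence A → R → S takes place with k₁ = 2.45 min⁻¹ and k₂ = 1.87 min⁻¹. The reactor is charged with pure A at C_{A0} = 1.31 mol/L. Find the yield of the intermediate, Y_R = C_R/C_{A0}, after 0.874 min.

0.328

Solving the coupled first-order balances gives C_R(t) = [k₁/(k₂−k₁)]·C_{A0}·(e^(−k₁t) − e^(−k₂t)).
e^(−k₁t) = e^(−2.45×0.874) = e^(−2.141) = 0.1175; e^(−k₂t) = e^(−1.634) = 0.1951.
C_R = 2.45×1.31/(1.87−2.45) × (0.1175−0.1951) = (-5.534)×(-0.07757) = 0.4293 mol/L.
Y_R = C_R/C_{A0} = 0.4293/1.31 = 0.328.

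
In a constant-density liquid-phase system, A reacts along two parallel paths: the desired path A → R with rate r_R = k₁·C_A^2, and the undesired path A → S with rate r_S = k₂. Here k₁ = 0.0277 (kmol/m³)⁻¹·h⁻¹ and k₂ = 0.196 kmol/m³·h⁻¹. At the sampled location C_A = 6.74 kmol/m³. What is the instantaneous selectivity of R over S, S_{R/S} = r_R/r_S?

6.42

S_{R/S} = r_R/r_S = (k₁·C_A^2)/(k₂) = (k₁/k₂)·C_A^2.
= (0.0277×6.740^2) / (0.196) = 1.258/0.1960 = 6.42.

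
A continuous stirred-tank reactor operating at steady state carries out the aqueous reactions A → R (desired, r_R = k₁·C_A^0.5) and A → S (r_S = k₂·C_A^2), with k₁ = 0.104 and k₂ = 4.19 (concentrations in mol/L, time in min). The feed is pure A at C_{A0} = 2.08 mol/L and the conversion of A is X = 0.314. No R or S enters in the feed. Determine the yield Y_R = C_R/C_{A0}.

Exit C_A = C_{A0}(1−X) = 2.08×0.686 = 1.427 mol/L.
A CSTR operates uniformly at the exit composition, giving r_R = 0.1242 and r_S = 8.531 (each k·C_A^n at C_A = 1.427).
Fraction of consumed A going to R: r_R/(r_R+r_S) = 0.01435.
C_R = 0.01435·C_{A0}·X = 0.01435×2.08×0.314 = 0.00937 mol/L; Y_R = C_R/C_{A0} = 0.00451.

0.00451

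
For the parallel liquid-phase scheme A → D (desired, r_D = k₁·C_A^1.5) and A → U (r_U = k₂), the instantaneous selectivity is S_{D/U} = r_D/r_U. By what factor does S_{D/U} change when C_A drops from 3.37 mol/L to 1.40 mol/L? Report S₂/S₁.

S_{D/U} = (k₁/k₂)·C_A^1.5, so S₂/S₁ = (C_{A,2}/C_{A,1})^1.5.
= (1.40/3.37)^1.5 = (0.4154)^1.5 = 0.268.
Selectivity toward D falls as C_A falls — high-concentration operation is favoured.

0.268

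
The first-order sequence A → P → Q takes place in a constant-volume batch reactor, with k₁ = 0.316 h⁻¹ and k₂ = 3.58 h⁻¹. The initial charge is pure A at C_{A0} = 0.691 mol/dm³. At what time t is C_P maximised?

0.744 h

The intermediate peaks when r₁ = r₂, i.e. k₁e^(−k₁t) = k₂e^(−k₂t), giving t_opt = ln(k₂/k₁)/(k₂−k₁).
= ln(3.58/0.316)/(3.58−0.316) = ln(11.33)/3.264 = 2.427/3.264 = 0.744 h.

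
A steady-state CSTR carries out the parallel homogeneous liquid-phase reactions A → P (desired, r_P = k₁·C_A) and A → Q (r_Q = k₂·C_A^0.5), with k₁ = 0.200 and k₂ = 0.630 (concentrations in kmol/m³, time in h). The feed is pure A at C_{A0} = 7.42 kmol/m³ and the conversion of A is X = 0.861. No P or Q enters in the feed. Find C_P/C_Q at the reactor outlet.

Exit C_A = C_{A0}(1−X) = 7.42×0.139 = 1.031 kmol/m³.
A CSTR operates uniformly at the exit composition, giving r_P = 0.2063 and r_Q = 0.6398 (each k·C_A^n at C_A = 1.031).
Overall selectivity = C_P/C_Q = r_Pτ/(r_Qτ) = r_P/r_Q = 0.322.

0.322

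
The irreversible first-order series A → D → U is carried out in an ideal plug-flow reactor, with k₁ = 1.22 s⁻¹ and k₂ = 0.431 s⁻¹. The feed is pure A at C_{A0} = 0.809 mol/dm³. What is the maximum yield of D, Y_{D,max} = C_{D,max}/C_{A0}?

For a first-order series the maximum intermediate yield is C_{D,max}/C_{A0} = (k₁/k₂)^[k₂/(k₂−k₁)].
= (1.22/0.431)^(0.431/(0.431−1.22)) = (2.831)^(-0.5463) = 0.5664.

0.566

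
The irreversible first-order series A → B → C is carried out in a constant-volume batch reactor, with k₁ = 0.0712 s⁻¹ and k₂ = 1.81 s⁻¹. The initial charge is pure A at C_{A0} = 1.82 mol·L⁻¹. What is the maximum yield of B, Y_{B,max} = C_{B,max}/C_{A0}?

For a first-order series the maximum intermediate yield is C_{B,max}/C_{A0} = (k₁/k₂)^[k₂/(k₂−k₁)].
= (0.0712/1.81)^(1.81/(1.81−0.0712)) = (0.03934)^(1.041) = 0.03446.

0.0345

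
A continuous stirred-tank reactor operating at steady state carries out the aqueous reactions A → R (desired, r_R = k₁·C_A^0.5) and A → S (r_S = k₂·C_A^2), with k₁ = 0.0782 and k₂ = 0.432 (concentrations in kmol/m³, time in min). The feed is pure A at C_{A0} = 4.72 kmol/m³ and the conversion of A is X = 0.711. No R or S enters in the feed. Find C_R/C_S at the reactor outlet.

Exit C_A = C_{A0}(1−X) = 4.72×0.289 = 1.364 kmol/m³.
A CSTR operates uniformly at the exit composition, giving r_R = 0.09133 and r_S = 0.8038 (each k·C_A^n at C_A = 1.364).
Overall selectivity = C_R/C_S = r_Rτ/(r_Sτ) = r_R/r_S = 0.114.

0.114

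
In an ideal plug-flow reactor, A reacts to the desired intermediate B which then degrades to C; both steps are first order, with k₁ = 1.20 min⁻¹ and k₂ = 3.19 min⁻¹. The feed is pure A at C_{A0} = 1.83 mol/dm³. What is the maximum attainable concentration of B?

0.382 mol/dm³

Evaluating C_B at τ_opt = ln(k₂/k₁)/(k₂−k₁) gives C_{B,max}/C_{A0} = (k₁/k₂)^[k₂/(k₂−k₁)].
= (1.20/3.19)^(3.19/(3.19−1.20)) = (0.3762)^(1.603) = 0.2086.
C_{B,max} = 0.2086×1.83 = 0.382 mol/dm³.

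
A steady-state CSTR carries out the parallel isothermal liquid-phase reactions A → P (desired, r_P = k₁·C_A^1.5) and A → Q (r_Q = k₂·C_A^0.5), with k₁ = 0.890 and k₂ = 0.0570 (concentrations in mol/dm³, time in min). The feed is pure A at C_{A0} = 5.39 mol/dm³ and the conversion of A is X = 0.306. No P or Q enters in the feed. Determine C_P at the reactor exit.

1.62 mol/dm³

Exit C_A = C_{A0}(1−X) = 5.39×0.694 = 3.741 mol/dm³.
In a CSTR the entire volume is at exit conditions, so r_P = 0.890×3.741^1.5 = 6.439 and r_Q = 0.0570×3.741^0.5 = 0.1102.
Fraction of consumed A going to P: r_P/(r_P+r_Q) = 0.9832.
C_P = 0.9832·C_{A0}·X = 0.9832×5.39×0.306 = 1.62 mol/dm³.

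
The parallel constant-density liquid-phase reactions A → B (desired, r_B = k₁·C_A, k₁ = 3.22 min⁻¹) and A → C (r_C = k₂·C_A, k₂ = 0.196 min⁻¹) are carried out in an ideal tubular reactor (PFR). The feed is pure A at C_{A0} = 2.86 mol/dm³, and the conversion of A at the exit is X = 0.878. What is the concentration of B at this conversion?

2.37 mol/dm³

C_A = C_{A0}(1−X) = 0.3489 mol/dm³.
Both paths are first order in A, so the instantaneous fraction to B is constant: dC_B/d(−C_A) = k₁/(k₁+k₂) = 0.9426.
C_B = 0.9426·(C_{A0}−C_A) = 0.9426×2.511 = 2.37 mol/dm³.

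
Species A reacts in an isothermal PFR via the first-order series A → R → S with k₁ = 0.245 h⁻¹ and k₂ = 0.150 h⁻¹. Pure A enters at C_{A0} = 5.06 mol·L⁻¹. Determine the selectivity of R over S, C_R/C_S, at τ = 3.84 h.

2.66

Solving the coupled first-order balances gives C_R(τ) = [k₁/(k₂−k₁)]·C_{A0}·(e^(−k₁τ) − e^(−k₂τ)).
e^(−k₁τ) = e^(−0.245×3.84) = e^(−0.9408) = 0.3903; e^(−k₂τ) = e^(−0.5760) = 0.5621.
C_R = 0.245×5.06/(0.150−0.245) × (0.3903−0.5621) = (-13.05)×(-0.1718) = 2.242 mol·L⁻¹.
C_A = C_{A0}e^(−k₁τ) = 1.975 mol·L⁻¹, so C_S = C_{A0}−C_A−C_R = 0.8428 mol·L⁻¹; C_R/C_S = 2.66.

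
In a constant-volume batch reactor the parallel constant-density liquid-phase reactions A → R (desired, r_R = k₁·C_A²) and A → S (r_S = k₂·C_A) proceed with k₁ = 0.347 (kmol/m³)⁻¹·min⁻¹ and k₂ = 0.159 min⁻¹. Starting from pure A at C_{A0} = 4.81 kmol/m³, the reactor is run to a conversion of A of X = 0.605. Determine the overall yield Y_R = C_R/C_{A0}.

0.528

C_A = C_{A0}(1−X) = 1.900 kmol/m³.
Along a PFR/batch, dC_S/dC_A = −r_S/(r_R+r_S) = −k₂/(k₂+k₁·C_A).
Integrating from C_{A0} to C_A: C_S = (0.159/0.347)·ln[(0.159+0.347·4.81)/(0.159+0.347·1.90)] = 0.4582·ln(1.828/0.8183) = 0.3683 kmol/m³.
Then C_R = (C_{A0}−C_A) − C_S = 2.910 − 0.3683 = 2.542 kmol/m³.
Y_R = C_R/C_{A0} = 2.542/4.81 = 0.528.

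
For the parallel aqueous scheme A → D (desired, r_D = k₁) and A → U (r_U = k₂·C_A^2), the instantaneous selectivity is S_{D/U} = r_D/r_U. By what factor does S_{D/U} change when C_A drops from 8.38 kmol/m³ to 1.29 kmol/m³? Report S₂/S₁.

S_{D/U} = (k₁/k₂)·C_A^-2, so S₂/S₁ = (C_{A,2}/C_{A,1})^-2.
= (1.29/8.38)^(-2) = (0.1539)^(-2) = 42.2.

42.2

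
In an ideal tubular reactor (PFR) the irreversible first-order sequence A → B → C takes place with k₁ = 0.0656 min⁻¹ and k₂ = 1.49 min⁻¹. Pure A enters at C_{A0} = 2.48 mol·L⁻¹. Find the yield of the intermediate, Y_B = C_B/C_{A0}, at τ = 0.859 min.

For first-order series with pure A initially, C_B(τ) = k₁C_{A0}/(k₂−k₁)·(e^(−k₁τ) − e^(−k₂τ)).
e^(−k₁τ) = e^(−0.0656×0.859) = e^(−0.05635) = 0.9452; e^(−k₂τ) = e^(−1.280) = 0.2781.
C_B = 0.0656×2.48/(1.49−0.0656) × (0.9452−0.2781) = 0.1142×0.6671 = 0.07620 mol·L⁻¹.
Y_B = C_B/C_{A0} = 0.07620/2.48 = 0.0307.

0.0307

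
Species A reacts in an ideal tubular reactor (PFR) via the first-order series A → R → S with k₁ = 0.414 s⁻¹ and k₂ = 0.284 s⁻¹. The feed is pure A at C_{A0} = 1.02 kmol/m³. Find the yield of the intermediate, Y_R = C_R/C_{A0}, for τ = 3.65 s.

0.427

For first-order series with pure A initially, C_R(τ) = k₁C_{A0}/(k₂−k₁)·(e^(−k₁τ) − e^(−k₂τ)).
e^(−k₁τ) = e^(−0.414×3.65) = e^(−1.511) = 0.2207; e^(−k₂τ) = e^(−1.037) = 0.3547.
C_R = 0.414×1.02/(0.284−0.414) × (0.2207−0.3547) = (-3.248)×(-0.1340) = 0.4352 kmol/m³.
Y_R = C_R/C_{A0} = 0.4352/1.02 = 0.427.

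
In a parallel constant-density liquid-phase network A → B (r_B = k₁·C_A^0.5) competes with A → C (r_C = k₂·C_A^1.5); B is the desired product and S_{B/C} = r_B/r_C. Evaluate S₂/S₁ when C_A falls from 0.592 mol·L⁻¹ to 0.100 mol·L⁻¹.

S_{B/C} = (k₁/k₂)·C_A⁻¹, so S₂/S₁ = (C_{A,2}/C_{A,1})⁻¹.
= 0.592/0.100 = 5.92.
Selectivity toward B rises as C_A falls — low-concentration operation is favoured.

5.92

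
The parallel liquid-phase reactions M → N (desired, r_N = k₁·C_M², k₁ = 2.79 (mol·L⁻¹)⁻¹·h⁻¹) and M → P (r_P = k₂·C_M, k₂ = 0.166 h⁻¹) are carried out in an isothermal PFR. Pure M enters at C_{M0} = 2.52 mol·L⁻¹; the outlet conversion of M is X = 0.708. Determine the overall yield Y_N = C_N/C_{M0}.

C_M = C_{M0}(1−X) = 0.7358 mol·L⁻¹.
Along a PFR/batch, dC_P/dC_M = −r_P/(r_N+r_P) = −k₂/(k₂+k₁·C_M).
Integrating from C_{M0} to C_M: C_P = (0.166/2.79)·ln[(0.166+2.79·2.52)/(0.166+2.79·0.736)] = 0.05950·ln(7.197/2.219) = 0.07000 mol·L⁻¹.
Then C_N = (C_{M0}−C_M) − C_P = 1.784 − 0.07000 = 1.714 mol·L⁻¹.
Y_N = C_N/C_{M0} = 1.714/2.52 = 0.680.

0.680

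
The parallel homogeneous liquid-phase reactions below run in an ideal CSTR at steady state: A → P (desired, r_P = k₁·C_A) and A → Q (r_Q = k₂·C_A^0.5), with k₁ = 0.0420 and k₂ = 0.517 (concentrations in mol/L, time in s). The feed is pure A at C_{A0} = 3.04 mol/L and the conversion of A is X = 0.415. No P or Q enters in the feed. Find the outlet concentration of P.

0.123 mol/L

Exit C_A = C_{A0}(1−X) = 3.04×0.585 = 1.778 mol/L.
In a CSTR the entire volume is at exit conditions, so r_P = 0.0420×1.778 = 0.07469 and r_Q = 0.517×1.778^0.5 = 0.6895.
Fraction of consumed A going to P: r_P/(r_P+r_Q) = 0.09775.
C_P = 0.09775·C_{A0}·X = 0.09775×3.04×0.415 = 0.123 mol/L.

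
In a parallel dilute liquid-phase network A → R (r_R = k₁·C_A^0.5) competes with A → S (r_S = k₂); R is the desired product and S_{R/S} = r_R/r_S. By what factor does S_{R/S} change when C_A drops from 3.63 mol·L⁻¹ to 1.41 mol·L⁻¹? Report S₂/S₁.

0.623

S_{R/S} = (k₁/k₂)·C_A^0.5, so S₂/S₁ = (C_{A,2}/C_{A,1})^0.5.
= (1.41/3.63)^0.5 = (0.3884)^0.5 = 0.623.
Selectivity toward R falls as C_A falls — high-concentration operation is favoured.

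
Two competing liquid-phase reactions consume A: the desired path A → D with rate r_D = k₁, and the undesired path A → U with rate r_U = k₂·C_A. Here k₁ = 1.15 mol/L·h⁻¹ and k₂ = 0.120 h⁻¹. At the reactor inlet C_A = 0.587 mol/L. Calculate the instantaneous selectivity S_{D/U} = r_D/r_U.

16.3

S_{D/U} = r_D/r_U = (k₁)/(k₂·C_A) = (k₁/k₂)·C_A⁻¹.
= (1.15) / (0.120×0.5870) = 1.150/0.07044 = 16.3.
The undesired path is higher order in A, so low C_A (CSTR or dilute feed) favours D.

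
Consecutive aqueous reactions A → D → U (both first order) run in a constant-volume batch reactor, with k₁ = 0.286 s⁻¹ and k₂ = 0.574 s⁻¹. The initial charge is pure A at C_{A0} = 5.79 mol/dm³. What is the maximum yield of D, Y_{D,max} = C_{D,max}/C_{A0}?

0.249

For a first-order series the maximum intermediate yield is C_{D,max}/C_{A0} = (k₁/k₂)^[k₂/(k₂−k₁)].
= (0.286/0.574)^(0.574/(0.574−0.286)) = (0.4983)^(1.993) = 0.2495.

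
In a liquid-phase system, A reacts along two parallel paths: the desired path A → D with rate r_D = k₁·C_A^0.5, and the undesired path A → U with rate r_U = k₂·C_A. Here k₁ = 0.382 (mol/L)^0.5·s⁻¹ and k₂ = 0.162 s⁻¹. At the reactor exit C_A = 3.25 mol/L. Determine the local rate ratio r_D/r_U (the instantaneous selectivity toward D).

S_{D/U} = r_D/r_U = (k₁·C_A^0.5)/(k₂·C_A) = (k₁/k₂)·C_A^-0.5.
= (0.382×3.250^0.5) / (0.162×3.250) = 0.6887/0.5265 = 1.31.
The undesired path is higher order in A, so low C_A (CSTR or dilute feed) favours D.

1.31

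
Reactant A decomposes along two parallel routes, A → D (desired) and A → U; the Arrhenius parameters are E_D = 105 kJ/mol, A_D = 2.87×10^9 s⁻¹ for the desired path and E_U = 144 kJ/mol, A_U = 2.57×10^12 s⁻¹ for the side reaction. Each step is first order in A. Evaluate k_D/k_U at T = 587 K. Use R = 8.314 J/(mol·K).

3.30

Since both paths have the same order in A, the concentration cancels and S_{D/U} = k_D/k_U = (A_D/A_U)·exp[(E_U−E_D)/(RT)].
(E_U−E_D)/(RT) = (144−105)×10³/(8.314×587) = 39000/4880 = 7.991.
k_D/k_U = (2.87×10^9/2.57×10^12)·exp(7.991) = 0.001117 × 2955 = 3.30.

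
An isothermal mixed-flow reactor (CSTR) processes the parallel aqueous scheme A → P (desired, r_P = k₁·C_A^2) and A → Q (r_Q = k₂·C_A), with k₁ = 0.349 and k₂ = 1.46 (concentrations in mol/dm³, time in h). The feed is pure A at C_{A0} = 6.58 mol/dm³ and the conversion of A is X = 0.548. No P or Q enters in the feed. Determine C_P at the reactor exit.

1.50 mol/dm³

Exit C_A = C_{A0}(1−X) = 6.58×0.452 = 2.974 mol/dm³.
Rates in a CSTR are evaluated at the outlet concentration: r_P = 0.349×2.974^2 = 3.087, r_Q = 1.46×2.974 = 4.342.
Fraction of consumed A going to P: r_P/(r_P+r_Q) = 0.4155.
C_P = 0.4155·C_{A0}·X = 0.4155×6.58×0.548 = 1.50 mol/dm³.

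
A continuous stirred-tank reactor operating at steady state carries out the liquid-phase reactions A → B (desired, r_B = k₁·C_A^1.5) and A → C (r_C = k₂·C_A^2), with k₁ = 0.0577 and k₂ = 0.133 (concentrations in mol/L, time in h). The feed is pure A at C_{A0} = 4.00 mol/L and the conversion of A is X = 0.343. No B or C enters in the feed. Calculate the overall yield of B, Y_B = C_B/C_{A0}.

Exit C_A = C_{A0}(1−X) = 4.00×0.657 = 2.628 mol/L.
A CSTR operates uniformly at the exit composition, giving r_B = 0.2458 and r_C = 0.9185 (each k·C_A^n at C_A = 2.628).
Fraction of consumed A going to B: r_B/(r_B+r_C) = 0.2111.
C_B = 0.2111·C_{A0}·X = 0.2111×4.00×0.343 = 0.290 mol/L; Y_B = C_B/C_{A0} = 0.0724.

0.0724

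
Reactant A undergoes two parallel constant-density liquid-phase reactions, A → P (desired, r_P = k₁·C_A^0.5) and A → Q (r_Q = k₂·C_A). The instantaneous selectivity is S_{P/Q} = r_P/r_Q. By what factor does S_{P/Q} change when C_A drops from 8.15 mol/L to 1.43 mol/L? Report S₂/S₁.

S_{P/Q} = (k₁/k₂)·C_A^-0.5, so S₂/S₁ = (C_{A,2}/C_{A,1})^-0.5.
= (1.43/8.15)^(-0.5) = (0.1755)^(-0.5) = 2.39.

2.39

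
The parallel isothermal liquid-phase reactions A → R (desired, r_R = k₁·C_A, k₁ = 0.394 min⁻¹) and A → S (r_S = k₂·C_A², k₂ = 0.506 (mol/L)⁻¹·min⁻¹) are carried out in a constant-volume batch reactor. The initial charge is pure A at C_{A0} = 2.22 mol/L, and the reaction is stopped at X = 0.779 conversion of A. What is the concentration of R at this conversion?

0.669 mol/L

C_A = C_{A0}(1−X) = 0.4906 mol/L.
Along a PFR/batch, dC_R/dC_A = −r_R/(r_R+r_S) = −k₁/(k₁+k₂·C_A).
Integrating from C_{A0} to C_A: C_R = (0.394/0.506)·ln[(0.394+0.506·2.22)/(0.394+0.506·0.491)] = 0.7787·ln(1.517/0.6423) = 0.6694 mol/L.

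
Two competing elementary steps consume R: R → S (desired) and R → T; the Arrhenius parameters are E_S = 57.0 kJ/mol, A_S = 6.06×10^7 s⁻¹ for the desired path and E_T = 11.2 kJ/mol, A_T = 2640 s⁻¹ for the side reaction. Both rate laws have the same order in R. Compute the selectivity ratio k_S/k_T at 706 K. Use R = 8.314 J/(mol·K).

k_S/k_T = (A_S/A_T)·exp[−(E_S−E_T)/(RT)] = (A_S/A_T)·exp[(E_T−E_S)/(RT)].
(E_T−E_S)/(RT) = (11.2−57.0)×10³/(8.314×706) = -45800/5870 = -7.803.
k_S/k_T = (6.06×10^7/2640)·exp(-7.803) = 22955 × 4.086×10^-4 = 9.38.
Since E_S > E_T, raising the temperature improves selectivity toward S.

9.38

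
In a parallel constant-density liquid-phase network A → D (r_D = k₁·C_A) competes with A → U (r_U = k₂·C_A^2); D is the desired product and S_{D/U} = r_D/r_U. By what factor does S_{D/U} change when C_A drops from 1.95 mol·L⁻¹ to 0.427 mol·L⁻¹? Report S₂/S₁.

S_{D/U} = (k₁/k₂)·C_A⁻¹, so S₂/S₁ = (C_{A,2}/C_{A,1})⁻¹.
= 1.95/0.427 = 4.57.

4.57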